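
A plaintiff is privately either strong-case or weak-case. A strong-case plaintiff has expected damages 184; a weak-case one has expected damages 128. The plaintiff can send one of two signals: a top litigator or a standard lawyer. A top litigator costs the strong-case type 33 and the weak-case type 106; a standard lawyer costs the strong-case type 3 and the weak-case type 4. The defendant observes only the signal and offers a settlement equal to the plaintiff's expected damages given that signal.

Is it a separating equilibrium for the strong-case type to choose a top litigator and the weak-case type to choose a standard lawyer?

Under separation the defendant infers type exactly: top litigator → strong-case (pays 184), standard lawyer → weak-case (pays 128).
Strong-case: top litigator gives 184 − 33 = 151; standard lawyer gives 128 − 3 = 125. No deviation. ✓
Weak-case: standard lawyer gives 128 − 4 = 124; top litigator gives 184 − 106 = 78. No deviation. ✓
Neither type gains from mimicking the other.

Yes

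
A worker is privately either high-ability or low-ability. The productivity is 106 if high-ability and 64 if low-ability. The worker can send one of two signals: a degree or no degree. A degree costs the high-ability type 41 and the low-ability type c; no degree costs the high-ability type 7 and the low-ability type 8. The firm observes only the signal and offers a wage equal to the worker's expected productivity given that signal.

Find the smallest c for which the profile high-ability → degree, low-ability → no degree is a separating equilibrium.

Under separation: degree → high-ability (pays 106); no degree → low-ability (pays 64).
High-ability: 106 − 41 = 65 ≥ 64 − 7 = 57. Holds regardless of c. ✓
Low-ability: 64 − 8 ≥ 106 − c, so c ≥ 106 − 56 = 50.

50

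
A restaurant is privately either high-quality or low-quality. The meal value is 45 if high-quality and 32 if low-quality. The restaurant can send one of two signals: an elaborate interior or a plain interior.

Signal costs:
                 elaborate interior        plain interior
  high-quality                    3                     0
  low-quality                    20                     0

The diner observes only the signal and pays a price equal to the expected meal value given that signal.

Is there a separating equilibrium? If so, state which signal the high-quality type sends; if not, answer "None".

elaborate interior

Try high-quality → elaborate interior, low-quality → plain interior:
  If types separate, elaborate interior earns payment 45 and plain interior earns 32.
  High-quality: elaborate interior gives 45 − 3 = 42; plain interior gives 32 − 0 = 32. No deviation. ✓
  Low-quality: plain interior gives 32 − 0 = 32; elaborate interior gives 45 − 20 = 25. No deviation. ✓
Both hold — the high-quality type sends elaborate interior.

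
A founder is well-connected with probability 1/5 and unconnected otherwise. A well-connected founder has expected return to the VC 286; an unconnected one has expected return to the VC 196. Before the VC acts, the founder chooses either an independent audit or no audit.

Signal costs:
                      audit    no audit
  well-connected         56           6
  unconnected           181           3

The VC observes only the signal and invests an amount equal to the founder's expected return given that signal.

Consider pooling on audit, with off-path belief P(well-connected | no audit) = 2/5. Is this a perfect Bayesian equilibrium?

No

At the pooled signal (audit) the VC holds the prior 1/5 and pays 1/5·286 + 4/5·196 = 214. Off-path (no audit) belief 2/5 gives 2/5·286 + 3/5·196 = 232.
Well-connected: audit gives 214 − 56 = 158; no audit gives 232 − 6 = 226. Deviates. ✗
Unconnected: audit gives 214 − 181 = 33; no audit gives 232 − 3 = 229. Deviates. ✗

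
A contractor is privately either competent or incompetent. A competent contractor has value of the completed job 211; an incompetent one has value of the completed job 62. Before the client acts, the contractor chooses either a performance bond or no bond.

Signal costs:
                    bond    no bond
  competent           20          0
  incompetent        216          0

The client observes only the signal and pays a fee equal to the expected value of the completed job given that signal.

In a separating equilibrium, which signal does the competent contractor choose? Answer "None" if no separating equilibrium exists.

bond

Try competent → bond, incompetent → no bond:
  If types separate, bond earns payment 211 and no bond earns 62.
  Competent: bond gives 211 − 20 = 191; no bond gives 62 − 0 = 62. No deviation. ✓
  Incompetent: no bond gives 62 − 0 = 62; bond gives 211 − 216 = -5. No deviation. ✓
Both hold — the competent type sends bond.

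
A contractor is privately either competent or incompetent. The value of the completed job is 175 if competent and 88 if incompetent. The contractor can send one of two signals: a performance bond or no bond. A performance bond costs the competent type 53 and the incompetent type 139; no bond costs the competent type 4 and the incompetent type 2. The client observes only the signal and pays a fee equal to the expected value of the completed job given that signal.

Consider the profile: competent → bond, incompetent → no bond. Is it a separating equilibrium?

If types separate, bond earns payment 175 and no bond earns 88.
Competent: bond gives 175 − 53 = 122; no bond gives 88 − 4 = 84. No deviation. ✓
Incompetent: no bond gives 88 − 2 = 86; bond gives 175 − 139 = 36. No deviation. ✓
Both incentive constraints hold.

Yes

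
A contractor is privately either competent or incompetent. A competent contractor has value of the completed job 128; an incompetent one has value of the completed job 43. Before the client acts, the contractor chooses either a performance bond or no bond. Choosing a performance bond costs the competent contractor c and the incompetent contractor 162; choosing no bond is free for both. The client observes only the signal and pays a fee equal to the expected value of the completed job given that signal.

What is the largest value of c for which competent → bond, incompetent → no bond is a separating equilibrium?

85

Under separation: bond → competent (pays 128); no bond → incompetent (pays 43).
Incompetent: 43 − 0 = 43 ≥ 128 − 162 = -34. Holds regardless of c. ✓
Competent: 128 − c ≥ 43 − 0, so c ≤ 128 − 43 = 85.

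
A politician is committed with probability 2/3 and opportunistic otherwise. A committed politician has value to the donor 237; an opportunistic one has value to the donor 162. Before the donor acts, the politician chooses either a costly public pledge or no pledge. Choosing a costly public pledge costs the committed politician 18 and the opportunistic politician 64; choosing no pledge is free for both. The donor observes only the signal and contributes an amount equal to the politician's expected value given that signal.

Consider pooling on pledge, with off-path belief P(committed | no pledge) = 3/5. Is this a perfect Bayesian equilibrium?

At the pooled signal (pledge) the donor holds the prior 2/3 and pays 2/3·237 + 1/3·162 = 212. Off-path (no pledge) belief 3/5 gives 3/5·237 + 2/5·162 = 207.
Committed: pledge gives 212 − 18 = 194; no pledge gives 207 − 0 = 207. Deviates. ✗
Opportunistic: pledge gives 212 − 64 = 148; no pledge gives 207 − 0 = 207. Deviates. ✗

No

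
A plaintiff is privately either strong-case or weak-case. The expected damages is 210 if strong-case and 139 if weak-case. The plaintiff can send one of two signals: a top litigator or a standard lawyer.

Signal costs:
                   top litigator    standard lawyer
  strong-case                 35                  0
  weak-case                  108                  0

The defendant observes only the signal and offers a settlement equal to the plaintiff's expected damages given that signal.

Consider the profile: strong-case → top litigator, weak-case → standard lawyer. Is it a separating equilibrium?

Under separation the defendant infers type exactly: top litigator → strong-case (pays 210), standard lawyer → weak-case (pays 139).
Strong-case: top litigator gives 210 − 35 = 175; standard lawyer gives 139 − 0 = 139. No deviation. ✓
Weak-case: standard lawyer gives 139 − 0 = 139; top litigator gives 210 − 108 = 102. No deviation. ✓
Neither type gains from mimicking the other.

Yes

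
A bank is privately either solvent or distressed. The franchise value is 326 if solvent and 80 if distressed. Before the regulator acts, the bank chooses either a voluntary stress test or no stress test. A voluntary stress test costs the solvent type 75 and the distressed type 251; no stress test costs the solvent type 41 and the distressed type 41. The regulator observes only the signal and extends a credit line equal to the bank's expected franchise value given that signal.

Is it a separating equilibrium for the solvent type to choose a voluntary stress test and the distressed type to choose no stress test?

No

If types separate, stress test earns payment 326 and no stress test earns 80.
Solvent: stress test gives 326 − 75 = 251; no stress test gives 80 − 41 = 39. No deviation. ✓
Distressed: no stress test gives 80 − 41 = 39; stress test gives 326 − 251 = 75. Would deviate. ✗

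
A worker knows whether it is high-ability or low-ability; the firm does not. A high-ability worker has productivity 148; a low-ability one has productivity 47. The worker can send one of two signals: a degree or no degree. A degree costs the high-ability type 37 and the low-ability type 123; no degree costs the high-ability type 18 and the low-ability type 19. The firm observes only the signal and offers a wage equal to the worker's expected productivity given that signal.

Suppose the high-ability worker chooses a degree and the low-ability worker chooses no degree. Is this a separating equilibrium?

Yes

Under separation the firm infers type exactly: degree → high-ability (pays 148), no degree → low-ability (pays 47).
High-ability: degree gives 148 − 37 = 111; no degree gives 47 − 18 = 29. No deviation. ✓
Low-ability: no degree gives 47 − 19 = 28; degree gives 148 − 123 = 25. No deviation. ✓
Both incentive constraints hold.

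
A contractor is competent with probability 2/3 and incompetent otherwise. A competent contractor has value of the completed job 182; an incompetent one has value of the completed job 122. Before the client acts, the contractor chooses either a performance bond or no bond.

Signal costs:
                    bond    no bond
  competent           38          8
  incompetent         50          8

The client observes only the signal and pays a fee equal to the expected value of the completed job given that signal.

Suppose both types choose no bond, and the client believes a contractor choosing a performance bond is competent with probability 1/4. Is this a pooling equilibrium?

On the equilibrium path (no bond) the client holds the prior 2/3 and pays 2/3·182 + 1/3·122 = 162. Off-path (bond) belief 1/4 gives 1/4·182 + 3/4·122 = 137.
Competent: no bond gives 162 − 8 = 154; bond gives 137 − 38 = 99. Stays. ✓
Incompetent: no bond gives 162 − 8 = 154; bond gives 137 − 50 = 87. Stays. ✓
Beliefs are Bayes-consistent on-path and both types best-respond.

Yes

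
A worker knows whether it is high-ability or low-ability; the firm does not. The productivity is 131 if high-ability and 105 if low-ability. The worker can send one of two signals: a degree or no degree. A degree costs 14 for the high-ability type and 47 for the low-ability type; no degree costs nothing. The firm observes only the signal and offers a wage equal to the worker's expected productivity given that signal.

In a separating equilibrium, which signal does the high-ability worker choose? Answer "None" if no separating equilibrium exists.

degree

Try high-ability → degree, low-ability → no degree:
  Under separation the firm infers type exactly: degree → high-ability (pays 131), no degree → low-ability (pays 105).
  High-ability: degree gives 131 − 14 = 117; no degree gives 105 − 0 = 105. No deviation. ✓
  Low-ability: no degree gives 105 − 0 = 105; degree gives 131 − 47 = 84. No deviation. ✓
Both hold — the high-ability type sends degree.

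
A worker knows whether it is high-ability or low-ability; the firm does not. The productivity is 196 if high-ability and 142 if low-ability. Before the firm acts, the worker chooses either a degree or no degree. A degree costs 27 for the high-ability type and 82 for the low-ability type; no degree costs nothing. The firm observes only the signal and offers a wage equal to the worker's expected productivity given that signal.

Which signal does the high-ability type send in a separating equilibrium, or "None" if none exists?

degree

Try high-ability → degree, low-ability → no degree:
  If types separate, degree earns payment 196 and no degree earns 142.
  High-ability: degree gives 196 − 27 = 169; no degree gives 142 − 0 = 142. No deviation. ✓
  Low-ability: no degree gives 142 − 0 = 142; degree gives 196 − 82 = 114. No deviation. ✓
Both hold — the high-ability type sends degree.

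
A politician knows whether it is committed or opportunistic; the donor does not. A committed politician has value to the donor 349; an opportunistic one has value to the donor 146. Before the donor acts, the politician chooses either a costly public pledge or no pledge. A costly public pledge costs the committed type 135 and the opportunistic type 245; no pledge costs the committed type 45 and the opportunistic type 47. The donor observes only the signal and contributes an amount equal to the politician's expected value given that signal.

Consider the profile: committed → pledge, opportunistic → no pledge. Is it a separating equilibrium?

Under separation the donor infers type exactly: pledge → committed (pays 349), no pledge → opportunistic (pays 146).
Committed: pledge gives 349 − 135 = 214; no pledge gives 146 − 45 = 101. No deviation. ✓
Opportunistic: no pledge gives 146 − 47 = 99; pledge gives 349 − 245 = 104. Would deviate. ✗

No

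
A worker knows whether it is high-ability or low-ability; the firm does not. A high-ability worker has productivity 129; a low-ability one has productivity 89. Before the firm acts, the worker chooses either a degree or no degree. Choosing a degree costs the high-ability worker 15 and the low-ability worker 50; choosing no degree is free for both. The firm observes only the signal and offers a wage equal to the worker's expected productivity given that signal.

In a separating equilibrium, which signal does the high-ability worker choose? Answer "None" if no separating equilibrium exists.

degree

Try high-ability → degree, low-ability → no degree:
  Under separation the firm infers type exactly: degree → high-ability (pays 129), no degree → low-ability (pays 89).
  High-ability: degree gives 129 − 15 = 114; no degree gives 89 − 0 = 89. No deviation. ✓
  Low-ability: no degree gives 89 − 0 = 89; degree gives 129 − 50 = 79. No deviation. ✓
Both hold — the high-ability type sends degree.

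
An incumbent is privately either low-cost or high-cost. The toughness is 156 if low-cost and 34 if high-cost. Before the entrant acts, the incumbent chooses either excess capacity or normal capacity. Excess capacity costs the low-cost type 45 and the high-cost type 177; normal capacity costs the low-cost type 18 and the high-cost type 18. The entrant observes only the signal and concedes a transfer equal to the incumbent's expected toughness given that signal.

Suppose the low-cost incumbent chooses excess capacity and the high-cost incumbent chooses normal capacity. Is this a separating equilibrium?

Yes

Under separation the entrant infers type exactly: excess capacity → low-cost (pays 156), normal capacity → high-cost (pays 34).
Low-cost: excess capacity gives 156 − 45 = 111; normal capacity gives 34 − 18 = 16. No deviation. ✓
High-cost: normal capacity gives 34 − 18 = 16; excess capacity gives 156 − 177 = -21. No deviation. ✓
Both incentive constraints hold.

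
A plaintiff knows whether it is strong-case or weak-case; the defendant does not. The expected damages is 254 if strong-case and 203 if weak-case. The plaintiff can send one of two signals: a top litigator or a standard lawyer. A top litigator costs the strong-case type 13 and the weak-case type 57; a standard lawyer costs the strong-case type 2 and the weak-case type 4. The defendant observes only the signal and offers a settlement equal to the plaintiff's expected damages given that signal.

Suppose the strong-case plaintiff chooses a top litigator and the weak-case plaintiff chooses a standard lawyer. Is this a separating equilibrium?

If types separate, top litigator earns payment 254 and standard lawyer earns 203.
Strong-case: top litigator gives 254 − 13 = 241; standard lawyer gives 203 − 2 = 201. No deviation. ✓
Weak-case: standard lawyer gives 203 − 4 = 199; top litigator gives 254 − 57 = 197. No deviation. ✓
Neither type gains from mimicking the other.

Yes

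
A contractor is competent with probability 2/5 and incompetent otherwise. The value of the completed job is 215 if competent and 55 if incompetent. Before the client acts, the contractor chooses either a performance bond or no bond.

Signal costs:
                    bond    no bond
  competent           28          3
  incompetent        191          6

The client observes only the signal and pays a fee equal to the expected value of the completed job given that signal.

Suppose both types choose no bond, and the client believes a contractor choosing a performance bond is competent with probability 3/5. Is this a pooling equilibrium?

At the pooled signal (no bond) the client holds the prior 2/5 and pays 2/5·215 + 3/5·55 = 119. Off-path (bond) belief 3/5 gives 3/5·215 + 2/5·55 = 151.
Competent: no bond gives 119 − 3 = 116; bond gives 151 − 28 = 123. Deviates. ✗
Incompetent: no bond gives 119 − 6 = 113; bond gives 151 − 191 = -40. Stays. ✓

No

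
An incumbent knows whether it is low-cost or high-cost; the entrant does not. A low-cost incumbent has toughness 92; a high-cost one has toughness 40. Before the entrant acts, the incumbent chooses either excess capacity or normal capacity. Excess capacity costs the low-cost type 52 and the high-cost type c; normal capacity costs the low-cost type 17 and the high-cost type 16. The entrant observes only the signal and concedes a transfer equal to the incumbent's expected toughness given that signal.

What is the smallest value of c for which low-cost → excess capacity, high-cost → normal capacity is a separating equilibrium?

68

Under separation: excess capacity → low-cost (pays 92); normal capacity → high-cost (pays 40).
Low-cost: 92 − 52 = 40 ≥ 40 − 17 = 23. Holds regardless of c. ✓
High-cost: 40 − 16 ≥ 92 − c, so c ≥ 92 − 24 = 68.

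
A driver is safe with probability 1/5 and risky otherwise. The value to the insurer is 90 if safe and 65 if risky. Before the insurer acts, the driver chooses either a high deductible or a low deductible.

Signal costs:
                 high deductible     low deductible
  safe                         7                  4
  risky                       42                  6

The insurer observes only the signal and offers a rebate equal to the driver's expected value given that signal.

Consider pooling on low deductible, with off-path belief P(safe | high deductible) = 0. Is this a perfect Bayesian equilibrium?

Yes

At the pooled signal (low deductible) the insurer holds the prior 1/5 and pays 1/5·90 + 4/5·65 = 70. Off-path (high deductible) belief 0 gives 0·90 + 1·65 = 65.
Safe: low deductible gives 70 − 4 = 66; high deductible gives 65 − 7 = 58. Stays. ✓
Risky: low deductible gives 70 − 6 = 64; high deductible gives 65 − 42 = 23. Stays. ✓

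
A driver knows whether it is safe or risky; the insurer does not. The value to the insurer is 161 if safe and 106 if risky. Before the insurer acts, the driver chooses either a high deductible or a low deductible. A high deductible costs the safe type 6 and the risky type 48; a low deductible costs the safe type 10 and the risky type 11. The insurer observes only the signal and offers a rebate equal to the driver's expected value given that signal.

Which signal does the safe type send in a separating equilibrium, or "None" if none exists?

None

Try safe → high deductible, risky → low deductible:
  Under separation the insurer infers type exactly: high deductible → safe (pays 161), low deductible → risky (pays 106).
  Safe: high deductible gives 161 − 6 = 155; low deductible gives 106 − 10 = 96. No deviation. ✓
  Risky: low deductible gives 106 − 11 = 95; high deductible gives 161 − 48 = 113. Would deviate. ✗
Try safe → low deductible, risky → high deductible:
  Under separation the insurer infers type exactly: low deductible → safe (pays 161), high deductible → risky (pays 106).
  Safe: low deductible gives 161 − 10 = 151; high deductible gives 106 − 6 = 100. No deviation. ✓
  Risky: high deductible gives 106 − 48 = 58; low deductible gives 161 − 11 = 150. Would deviate. ✗
Neither assignment is incentive-compatible.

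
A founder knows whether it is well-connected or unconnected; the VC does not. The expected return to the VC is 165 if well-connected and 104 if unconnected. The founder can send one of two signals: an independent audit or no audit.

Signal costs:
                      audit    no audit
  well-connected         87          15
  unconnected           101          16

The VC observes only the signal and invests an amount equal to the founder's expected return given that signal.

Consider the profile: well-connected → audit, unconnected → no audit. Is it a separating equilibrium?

If types separate, audit earns payment 165 and no audit earns 104.
Well-connected: audit gives 165 − 87 = 78; no audit gives 104 − 15 = 89. Would deviate. ✗
Unconnected: no audit gives 104 − 16 = 88; audit gives 165 − 101 = 64. No deviation. ✓

No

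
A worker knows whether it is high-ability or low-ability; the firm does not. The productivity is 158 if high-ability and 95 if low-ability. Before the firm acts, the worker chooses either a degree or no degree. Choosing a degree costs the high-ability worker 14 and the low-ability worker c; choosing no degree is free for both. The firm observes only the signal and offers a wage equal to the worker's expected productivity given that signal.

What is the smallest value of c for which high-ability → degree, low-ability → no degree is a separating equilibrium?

63

Under separation: degree → high-ability (pays 158); no degree → low-ability (pays 95).
High-ability: 158 − 14 = 144 ≥ 95 − 0 = 95. Holds regardless of c. ✓
Low-ability: 95 − 0 ≥ 158 − c, so c ≥ 158 − 95 = 63.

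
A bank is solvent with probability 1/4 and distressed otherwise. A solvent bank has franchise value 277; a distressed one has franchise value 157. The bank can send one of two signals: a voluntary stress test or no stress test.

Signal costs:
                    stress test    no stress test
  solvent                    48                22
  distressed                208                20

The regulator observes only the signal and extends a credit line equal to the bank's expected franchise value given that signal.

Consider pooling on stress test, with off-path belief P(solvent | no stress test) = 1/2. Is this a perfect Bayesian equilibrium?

No

On the equilibrium path (stress test) the regulator holds the prior 1/4 and pays 1/4·277 + 3/4·157 = 187. Off-path (no stress test) belief 1/2 gives 1/2·277 + 1/2·157 = 217.
Solvent: stress test gives 187 − 48 = 139; no stress test gives 217 − 22 = 195. Deviates. ✗
Distressed: stress test gives 187 − 208 = -21; no stress test gives 217 − 20 = 197. Deviates. ✗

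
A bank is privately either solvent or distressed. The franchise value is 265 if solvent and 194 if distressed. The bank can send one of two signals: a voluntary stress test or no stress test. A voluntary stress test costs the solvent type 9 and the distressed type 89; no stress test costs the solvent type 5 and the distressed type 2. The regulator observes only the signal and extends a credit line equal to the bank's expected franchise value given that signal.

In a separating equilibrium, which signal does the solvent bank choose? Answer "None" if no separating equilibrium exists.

Try solvent → stress test, distressed → no stress test:
  If types separate, stress test earns payment 265 and no stress test earns 194.
  Solvent: stress test gives 265 − 9 = 256; no stress test gives 194 − 5 = 189. No deviation. ✓
  Distressed: no stress test gives 194 − 2 = 192; stress test gives 265 − 89 = 176. No deviation. ✓
Both hold — the solvent type sends stress test.

stress test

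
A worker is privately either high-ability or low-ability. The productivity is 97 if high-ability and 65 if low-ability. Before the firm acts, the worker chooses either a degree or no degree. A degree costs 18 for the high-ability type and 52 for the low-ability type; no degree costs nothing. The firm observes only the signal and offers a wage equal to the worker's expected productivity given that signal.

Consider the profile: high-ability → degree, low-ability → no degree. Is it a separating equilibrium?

Under separation the firm infers type exactly: degree → high-ability (pays 97), no degree → low-ability (pays 65).
High-ability: degree gives 97 − 18 = 79; no degree gives 65 − 0 = 65. No deviation. ✓
Low-ability: no degree gives 65 − 0 = 65; degree gives 97 − 52 = 45. No deviation. ✓
Neither type gains from mimicking the other.

Yes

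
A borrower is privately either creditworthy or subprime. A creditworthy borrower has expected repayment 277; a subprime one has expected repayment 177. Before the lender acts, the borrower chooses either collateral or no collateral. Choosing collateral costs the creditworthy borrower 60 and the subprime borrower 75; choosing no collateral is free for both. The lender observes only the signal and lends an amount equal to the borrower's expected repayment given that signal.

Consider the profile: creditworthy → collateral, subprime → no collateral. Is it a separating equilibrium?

No

Under separation the lender infers type exactly: collateral → creditworthy (pays 277), no collateral → subprime (pays 177).
Creditworthy: collateral gives 277 − 60 = 217; no collateral gives 177 − 0 = 177. No deviation. ✓
Subprime: no collateral gives 177 − 0 = 177; collateral gives 277 − 75 = 202. Would deviate. ✗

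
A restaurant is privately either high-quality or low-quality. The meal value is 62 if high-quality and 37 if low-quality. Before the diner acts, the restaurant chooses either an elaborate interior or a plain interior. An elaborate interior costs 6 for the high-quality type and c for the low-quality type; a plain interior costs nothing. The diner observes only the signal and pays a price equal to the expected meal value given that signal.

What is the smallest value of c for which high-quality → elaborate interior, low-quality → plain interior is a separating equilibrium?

25

Under separation: elaborate interior → high-quality (pays 62); plain interior → low-quality (pays 37).
High-quality: 62 − 6 = 56 ≥ 37 − 0 = 37. Holds regardless of c. ✓
Low-quality: 37 − 0 ≥ 62 − c, so c ≥ 62 − 37 = 25.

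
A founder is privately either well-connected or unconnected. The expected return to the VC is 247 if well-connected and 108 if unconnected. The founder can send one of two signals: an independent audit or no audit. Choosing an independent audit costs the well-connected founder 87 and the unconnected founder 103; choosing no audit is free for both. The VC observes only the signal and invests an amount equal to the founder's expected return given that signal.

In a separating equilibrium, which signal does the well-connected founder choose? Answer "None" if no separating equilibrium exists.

None

Try well-connected → audit, unconnected → no audit:
  Under separation the VC infers type exactly: audit → well-connected (pays 247), no audit → unconnected (pays 108).
  Well-connected: audit gives 247 − 87 = 160; no audit gives 108 − 0 = 108. No deviation. ✓
  Unconnected: no audit gives 108 − 0 = 108; audit gives 247 − 103 = 144. Would deviate. ✗
Try well-connected → no audit, unconnected → audit:
  Under separation the VC infers type exactly: no audit → well-connected (pays 247), audit → unconnected (pays 108).
  Well-connected: no audit gives 247 − 0 = 247; audit gives 108 − 87 = 21. No deviation. ✓
  Unconnected: audit gives 108 − 103 = 5; no audit gives 247 − 0 = 247. Would deviate. ✗
Neither assignment is incentive-compatible.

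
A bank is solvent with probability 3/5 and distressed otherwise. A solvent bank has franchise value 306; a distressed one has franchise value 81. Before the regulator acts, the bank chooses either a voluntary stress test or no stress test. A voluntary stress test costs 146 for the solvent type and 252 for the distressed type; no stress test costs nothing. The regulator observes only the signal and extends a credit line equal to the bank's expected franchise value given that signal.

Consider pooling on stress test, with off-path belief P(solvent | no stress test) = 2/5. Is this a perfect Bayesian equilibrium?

At the pooled signal (stress test) the regulator holds the prior 3/5 and pays 3/5·306 + 2/5·81 = 216. Off-path (no stress test) belief 2/5 gives 2/5·306 + 3/5·81 = 171.
Solvent: stress test gives 216 − 146 = 70; no stress test gives 171 − 0 = 171. Deviates. ✗
Distressed: stress test gives 216 − 252 = -36; no stress test gives 171 − 0 = 171. Deviates. ✗

No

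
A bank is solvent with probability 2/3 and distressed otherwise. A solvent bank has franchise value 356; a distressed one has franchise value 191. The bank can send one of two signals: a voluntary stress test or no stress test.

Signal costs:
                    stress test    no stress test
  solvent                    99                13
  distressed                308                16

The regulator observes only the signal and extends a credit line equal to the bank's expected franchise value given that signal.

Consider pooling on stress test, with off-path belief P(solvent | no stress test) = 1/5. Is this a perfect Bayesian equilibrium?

At the pooled signal (stress test) the regulator holds the prior 2/3 and pays 2/3·356 + 1/3·191 = 301. Off-path (no stress test) belief 1/5 gives 1/5·356 + 4/5·191 = 224.
Solvent: stress test gives 301 − 99 = 202; no stress test gives 224 − 13 = 211. Deviates. ✗
Distressed: stress test gives 301 − 308 = -7; no stress test gives 224 − 16 = 208. Deviates. ✗

No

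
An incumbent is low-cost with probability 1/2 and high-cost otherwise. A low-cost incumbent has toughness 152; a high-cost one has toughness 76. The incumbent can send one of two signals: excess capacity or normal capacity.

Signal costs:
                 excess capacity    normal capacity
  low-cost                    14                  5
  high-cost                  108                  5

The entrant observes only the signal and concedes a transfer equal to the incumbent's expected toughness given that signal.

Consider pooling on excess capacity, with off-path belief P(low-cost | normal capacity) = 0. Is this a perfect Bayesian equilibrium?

On the equilibrium path (excess capacity) the entrant holds the prior 1/2 and pays 1/2·152 + 1/2·76 = 114. Off-path (normal capacity) belief 0 gives 0·152 + 1·76 = 76.
Low-cost: excess capacity gives 114 − 14 = 100; normal capacity gives 76 − 5 = 71. Stays. ✓
High-cost: excess capacity gives 114 − 108 = 6; normal capacity gives 76 − 5 = 71. Deviates. ✗

No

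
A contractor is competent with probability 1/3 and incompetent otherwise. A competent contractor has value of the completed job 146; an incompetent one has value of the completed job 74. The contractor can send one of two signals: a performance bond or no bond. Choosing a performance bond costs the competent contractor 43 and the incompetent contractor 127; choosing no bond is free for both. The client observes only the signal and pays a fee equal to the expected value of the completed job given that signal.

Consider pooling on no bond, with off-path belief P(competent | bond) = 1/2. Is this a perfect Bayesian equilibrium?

At the pooled signal (no bond) the client holds the prior 1/3 and pays 1/3·146 + 2/3·74 = 98. Off-path (bond) belief 1/2 gives 1/2·146 + 1/2·74 = 110.
Competent: no bond gives 98 − 0 = 98; bond gives 110 − 43 = 67. Stays. ✓
Incompetent: no bond gives 98 − 0 = 98; bond gives 110 − 127 = -17. Stays. ✓

Yes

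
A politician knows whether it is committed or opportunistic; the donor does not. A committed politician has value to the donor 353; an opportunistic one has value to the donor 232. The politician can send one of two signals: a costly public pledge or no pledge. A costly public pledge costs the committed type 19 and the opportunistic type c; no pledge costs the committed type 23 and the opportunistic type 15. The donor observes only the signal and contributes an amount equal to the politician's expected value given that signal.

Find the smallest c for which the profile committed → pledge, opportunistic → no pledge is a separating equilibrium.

Under separation: pledge → committed (pays 353); no pledge → opportunistic (pays 232).
Committed: 353 − 19 = 334 ≥ 232 − 23 = 209. Holds regardless of c. ✓
Opportunistic: 232 − 15 ≥ 353 − c, so c ≥ 353 − 217 = 136.

136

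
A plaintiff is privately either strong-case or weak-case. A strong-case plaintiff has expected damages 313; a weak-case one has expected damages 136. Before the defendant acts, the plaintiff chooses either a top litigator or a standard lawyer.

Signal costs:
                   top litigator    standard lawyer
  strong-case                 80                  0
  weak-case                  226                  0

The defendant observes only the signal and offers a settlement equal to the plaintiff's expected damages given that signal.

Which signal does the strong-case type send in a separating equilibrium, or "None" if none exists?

Try strong-case → top litigator, weak-case → standard lawyer:
  Under separation the defendant infers type exactly: top litigator → strong-case (pays 313), standard lawyer → weak-case (pays 136).
  Strong-case: top litigator gives 313 − 80 = 233; standard lawyer gives 136 − 0 = 136. No deviation. ✓
  Weak-case: standard lawyer gives 136 − 0 = 136; top litigator gives 313 − 226 = 87. No deviation. ✓
Both hold — the strong-case type sends top litigator.

top litigator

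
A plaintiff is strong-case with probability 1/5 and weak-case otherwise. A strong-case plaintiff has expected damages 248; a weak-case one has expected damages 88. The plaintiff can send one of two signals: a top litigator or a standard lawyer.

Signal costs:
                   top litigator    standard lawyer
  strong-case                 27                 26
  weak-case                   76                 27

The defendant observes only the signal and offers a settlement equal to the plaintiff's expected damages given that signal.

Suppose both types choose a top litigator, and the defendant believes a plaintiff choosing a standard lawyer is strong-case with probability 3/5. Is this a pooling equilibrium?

At the pooled signal (top litigator) the defendant holds the prior 1/5 and pays 1/5·248 + 4/5·88 = 120. Off-path (standard lawyer) belief 3/5 gives 3/5·248 + 2/5·88 = 184.
Strong-case: top litigator gives 120 − 27 = 93; standard lawyer gives 184 − 26 = 158. Deviates. ✗
Weak-case: top litigator gives 120 − 76 = 44; standard lawyer gives 184 − 27 = 157. Deviates. ✗

No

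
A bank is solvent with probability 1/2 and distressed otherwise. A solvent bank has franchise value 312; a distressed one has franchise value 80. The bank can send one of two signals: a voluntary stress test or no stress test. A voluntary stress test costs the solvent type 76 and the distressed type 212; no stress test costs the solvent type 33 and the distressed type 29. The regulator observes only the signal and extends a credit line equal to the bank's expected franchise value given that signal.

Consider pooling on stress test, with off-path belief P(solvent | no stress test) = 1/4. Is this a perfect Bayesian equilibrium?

No

At the pooled signal (stress test) the regulator holds the prior 1/2 and pays 1/2·312 + 1/2·80 = 196. Off-path (no stress test) belief 1/4 gives 1/4·312 + 3/4·80 = 138.
Solvent: stress test gives 196 − 76 = 120; no stress test gives 138 − 33 = 105. Stays. ✓
Distressed: stress test gives 196 − 212 = -16; no stress test gives 138 − 29 = 109. Deviates. ✗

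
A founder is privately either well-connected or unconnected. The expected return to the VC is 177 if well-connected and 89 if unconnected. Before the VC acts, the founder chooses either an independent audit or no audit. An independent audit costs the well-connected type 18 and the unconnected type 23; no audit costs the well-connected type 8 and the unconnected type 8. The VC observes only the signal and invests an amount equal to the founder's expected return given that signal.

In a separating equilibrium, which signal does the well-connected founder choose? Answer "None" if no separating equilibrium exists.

Try well-connected → audit, unconnected → no audit:
  Under separation the VC infers type exactly: audit → well-connected (pays 177), no audit → unconnected (pays 89).
  Well-connected: audit gives 177 − 18 = 159; no audit gives 89 − 8 = 81. No deviation. ✓
  Unconnected: no audit gives 89 − 8 = 81; audit gives 177 − 23 = 154. Would deviate. ✗
Try well-connected → no audit, unconnected → audit:
  Under separation the VC infers type exactly: no audit → well-connected (pays 177), audit → unconnected (pays 89).
  Well-connected: no audit gives 177 − 8 = 169; audit gives 89 − 18 = 71. No deviation. ✓
  Unconnected: audit gives 89 − 23 = 66; no audit gives 177 − 8 = 169. Would deviate. ✗
Neither assignment is incentive-compatible.

None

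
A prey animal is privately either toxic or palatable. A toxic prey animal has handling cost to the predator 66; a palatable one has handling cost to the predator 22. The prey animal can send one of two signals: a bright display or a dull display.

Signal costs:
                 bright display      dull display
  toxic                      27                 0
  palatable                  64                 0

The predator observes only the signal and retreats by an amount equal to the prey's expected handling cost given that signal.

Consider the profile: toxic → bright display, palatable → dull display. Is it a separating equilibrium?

Yes

Under separation the predator infers type exactly: bright display → toxic (pays 66), dull display → palatable (pays 22).
Toxic: bright display gives 66 − 27 = 39; dull display gives 22 − 0 = 22. No deviation. ✓
Palatable: dull display gives 22 − 0 = 22; bright display gives 66 − 64 = 2. No deviation. ✓
Neither type gains from mimicking the other.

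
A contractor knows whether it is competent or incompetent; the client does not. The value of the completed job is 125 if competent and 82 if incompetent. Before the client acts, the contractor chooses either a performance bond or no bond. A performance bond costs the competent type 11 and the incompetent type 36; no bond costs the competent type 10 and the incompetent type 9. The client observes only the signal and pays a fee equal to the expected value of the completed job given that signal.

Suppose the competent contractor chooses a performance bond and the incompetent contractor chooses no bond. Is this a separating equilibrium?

No

If types separate, bond earns payment 125 and no bond earns 82.
Competent: bond gives 125 − 11 = 114; no bond gives 82 − 10 = 72. No deviation. ✓
Incompetent: no bond gives 82 − 9 = 73; bond gives 125 − 36 = 89. Would deviate. ✗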